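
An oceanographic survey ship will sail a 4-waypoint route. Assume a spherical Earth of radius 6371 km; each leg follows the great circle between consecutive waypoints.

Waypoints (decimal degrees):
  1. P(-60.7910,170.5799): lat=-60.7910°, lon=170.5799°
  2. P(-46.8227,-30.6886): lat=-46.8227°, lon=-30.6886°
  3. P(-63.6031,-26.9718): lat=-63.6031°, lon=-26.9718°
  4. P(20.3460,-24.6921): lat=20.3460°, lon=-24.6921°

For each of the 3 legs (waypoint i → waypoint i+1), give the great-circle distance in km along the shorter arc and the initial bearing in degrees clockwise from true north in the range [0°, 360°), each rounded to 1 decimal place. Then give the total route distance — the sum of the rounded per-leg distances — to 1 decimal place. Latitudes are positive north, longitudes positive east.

Leg 1: dist=7896.4 km, bearing=164.8°
Leg 2: dist=1880.0 km, bearing=174.3°
Leg 3: dist=9336.8 km, bearing=2.1°
Total: 19113.2 km

Leg 1: φ1=-1.0610031, φ2=-0.8172103, Δφ=0.2437928, Δλ=-3.5127980 rad; a=sin²(Δφ/2)+cosφ1·cosφ2·sin²(Δλ/2)=0.3373297298; c=2·atan2(√a, √(1-a))=1.239424488; dist=6371·c=7896.373 ≈ 7896.4 km; running total=7896.4 km
Leg 1 bearing: y=sinΔλ·cosφ2=0.24820712, x=cosφ1·sinφ2-sinφ1·cosφ2·cosΔλ=-0.91244000; θ=atan2(y, x)=164.7823° ≈ 164.8°
Leg 2: φ1=-0.8172103, φ2=-1.1100835, Δφ=-0.2928732, Δλ=0.0648704 rad; a=sin²(Δφ/2)+cosφ1·cosφ2·sin²(Δλ/2)=0.0216107743; c=2·atan2(√a, √(1-a))=0.295081474; dist=6371·c=1879.964 ≈ 1880.0 km; running total=9776.4 km
Leg 2 bearing: y=sinΔλ·cosφ2=0.02882029, x=cosφ1·sinφ2-sinφ1·cosφ2·cosΔλ=-0.28938622; θ=atan2(y, x)=174.3126° ≈ 174.3°
Leg 3: φ1=-1.1100835, φ2=0.3551047, Δφ=1.4651882, Δλ=0.0397883 rad; a=sin²(Δφ/2)+cosφ1·cosφ2·sin²(Δλ/2)=0.4474589934; c=2·atan2(√a, √(1-a))=1.465519956; dist=6371·c=9336.828 ≈ 9336.8 km; running total=19113.2 km
Leg 3 bearing: y=sinΔλ·cosφ2=0.03729604, x=cosφ1·sinφ2-sinφ1·cosφ2·cosΔλ=0.99376394; θ=atan2(y, x)=2.1493° ≈ 2.1°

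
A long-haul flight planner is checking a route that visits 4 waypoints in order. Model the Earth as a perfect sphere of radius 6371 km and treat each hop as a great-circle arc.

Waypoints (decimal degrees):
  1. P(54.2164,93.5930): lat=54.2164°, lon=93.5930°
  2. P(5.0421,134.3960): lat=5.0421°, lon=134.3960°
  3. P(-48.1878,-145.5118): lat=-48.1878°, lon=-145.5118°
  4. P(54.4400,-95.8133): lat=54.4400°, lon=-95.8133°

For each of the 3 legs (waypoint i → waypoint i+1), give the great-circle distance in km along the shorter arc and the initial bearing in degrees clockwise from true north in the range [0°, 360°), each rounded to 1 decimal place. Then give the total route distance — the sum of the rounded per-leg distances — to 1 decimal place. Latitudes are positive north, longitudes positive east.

Leg 1: φ1=0.9462547, φ2=0.0880012, Δφ=-0.8582534, Δλ=0.7121467 rad; a=sin²(Δφ/2)+cosφ1·cosφ2·sin²(Δλ/2)=0.2439005948; c=2·atan2(√a, √(1-a))=1.033053356; dist=6371·c=6581.583 ≈ 6581.6 km; running total=6581.6 km
Leg 1 bearing: y=sinΔλ·cosφ2=0.65093160, x=cosφ1·sinφ2-sinφ1·cosφ2·cosΔλ=-0.56030387; θ=atan2(y, x)=130.7210° ≈ 130.7°
Leg 2: φ1=0.0880012, φ2=-0.8410358, Δφ=-0.9290370, Δλ=-4.8853127 rad; a=sin²(Δφ/2)+cosφ1·cosφ2·sin²(Δλ/2)=0.4756182858; c=2·atan2(√a, √(1-a))=1.522013552; dist=6371·c=9696.748 ≈ 9696.7 km; running total=16278.3 km
Leg 2 bearing: y=sinΔλ·cosφ2=0.65674810, x=cosφ1·sinφ2-sinφ1·cosφ2·cosΔλ=-0.75253177; θ=atan2(y, x)=138.8882° ≈ 138.9°
Leg 3: φ1=-0.8410358, φ2=0.9501572, Δφ=1.7911930, Δλ=0.8674025 rad; a=sin²(Δφ/2)+cosφ1·cosφ2·sin²(Δλ/2)=0.6777774247; c=2·atan2(√a, √(1-a))=1.934303968; dist=6371·c=12323.451 ≈ 12323.5 km; running total=28601.8 km
Leg 3 bearing: y=sinΔλ·cosφ2=0.44352387, x=cosφ1·sinφ2-sinφ1·cosφ2·cosΔλ=0.82271947; θ=atan2(y, x)=28.3289° ≈ 28.3°

Leg 1: dist=6581.6 km, bearing=130.7°
Leg 2: dist=9696.7 km, bearing=138.9°
Leg 3: dist=12323.5 km, bearing=28.3°
Total: 28601.8 km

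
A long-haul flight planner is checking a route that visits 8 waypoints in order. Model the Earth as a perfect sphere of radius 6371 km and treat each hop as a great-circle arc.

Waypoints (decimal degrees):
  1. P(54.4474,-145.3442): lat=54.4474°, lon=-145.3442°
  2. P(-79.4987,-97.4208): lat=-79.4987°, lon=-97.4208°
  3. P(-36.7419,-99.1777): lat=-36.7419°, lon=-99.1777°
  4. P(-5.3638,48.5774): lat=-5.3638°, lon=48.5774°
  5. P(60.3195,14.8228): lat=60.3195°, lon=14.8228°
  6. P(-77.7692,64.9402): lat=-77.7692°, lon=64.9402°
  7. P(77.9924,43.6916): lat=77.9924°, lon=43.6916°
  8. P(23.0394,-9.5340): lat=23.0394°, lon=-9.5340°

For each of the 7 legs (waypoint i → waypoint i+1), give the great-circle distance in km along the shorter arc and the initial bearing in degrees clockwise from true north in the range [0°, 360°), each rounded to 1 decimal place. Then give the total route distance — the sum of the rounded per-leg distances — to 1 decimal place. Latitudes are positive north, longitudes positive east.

Leg 1: φ1=0.9502864, φ2=-1.3875141, Δφ=-2.3378005, Δλ=0.8364211 rad; a=sin²(Δφ/2)+cosφ1·cosφ2·sin²(Δλ/2)=0.8644698158; c=2·atan2(√a, √(1-a))=2.387568060; dist=6371·c=15211.196 ≈ 15211.2 km; running total=15211.2 km
Leg 1 bearing: y=sinΔλ·cosφ2=0.13528080, x=cosφ1·sinφ2-sinφ1·cosφ2·cosΔλ=-0.67107832; θ=atan2(y, x)=168.6027° ≈ 168.6°
Leg 2: φ1=-1.3875141, φ2=-0.6412671, Δφ=0.7462469, Δλ=-0.0306637 rad; a=sin²(Δφ/2)+cosφ1·cosφ2·sin²(Δλ/2)=0.1329133574; c=2·atan2(√a, √(1-a))=0.746348064; dist=6371·c=4754.984 ≈ 4755.0 km; running total=19966.2 km
Leg 2 bearing: y=sinΔλ·cosφ2=-0.02456814, x=cosφ1·sinφ2-sinφ1·cosφ2·cosΔλ=0.67851750; θ=atan2(y, x)=-2.0737° <0 so +360° → 357.9263° ≈ 357.9°
Leg 3: φ1=-0.6412671, φ2=-0.0936160, Δφ=0.5476512, Δλ=2.5788130 rad; a=sin²(Δφ/2)+cosφ1·cosφ2·sin²(Δλ/2)=0.8094320685; c=2·atan2(√a, √(1-a))=2.238092163; dist=6371·c=14258.885 ≈ 14258.9 km; running total=34225.1 km
Leg 3 bearing: y=sinΔλ·cosφ2=0.53120299, x=cosφ1·sinφ2-sinφ1·cosφ2·cosΔλ=-0.57864546; θ=atan2(y, x)=137.4477° ≈ 137.4°
Leg 4: φ1=-0.0936160, φ2=1.0527739, Δφ=1.1463898, Δλ=-0.5891289 rad; a=sin²(Δφ/2)+cosφ1·cosφ2·sin²(Δλ/2)=0.3356633041; c=2·atan2(√a, √(1-a))=1.235897741; dist=6371·c=7873.905 ≈ 7873.9 km; running total=42099.0 km
Leg 4 bearing: y=sinΔλ·cosφ2=-0.27513088, x=cosφ1·sinφ2-sinφ1·cosφ2·cosΔλ=0.90348038; θ=atan2(y, x)=-16.9367° <0 so +360° → 343.0633° ≈ 343.1°
Leg 5: φ1=1.0527739, φ2=-1.3573286, Δφ=-2.4101025, Δλ=0.8747136 rad; a=sin²(Δφ/2)+cosφ1·cosφ2·sin²(Δλ/2)=0.8909081658; c=2·atan2(√a, √(1-a))=2.468369928; dist=6371·c=15725.985 ≈ 15726.0 km; running total=57825.0 km
Leg 5 bearing: y=sinΔλ·cosφ2=0.16256534, x=cosφ1·sinφ2-sinφ1·cosφ2·cosΔλ=-0.60194330; θ=atan2(y, x)=164.8868° ≈ 164.9°
Leg 6: φ1=-1.3573286, φ2=1.3612242, Δφ=2.7185528, Δλ=-0.3708580 rad; a=sin²(Δφ/2)+cosφ1·cosφ2·sin²(Δλ/2)=0.9574207236; c=2·atan2(√a, √(1-a))=2.725911434; dist=6371·c=17366.782 ≈ 17366.8 km; running total=75191.8 km
Leg 6 bearing: y=sinΔλ·cosφ2=-0.07539739, x=cosφ1·sinφ2-sinφ1·cosφ2·cosΔλ=0.39671194; θ=atan2(y, x)=-10.7611° <0 so +360° → 349.2389° ≈ 349.2°
Leg 7: φ1=1.3612242, φ2=0.4021134, Δφ=-0.9591108, Δλ=-0.9289620 rad; a=sin²(Δφ/2)+cosφ1·cosφ2·sin²(Δλ/2)=0.2512930601; c=2·atan2(√a, √(1-a))=1.050181180; dist=6371·c=6690.704 ≈ 6690.7 km; running total=81882.5 km
Leg 7 bearing: y=sinΔλ·cosφ2=-0.73710801, x=cosφ1·sinφ2-sinφ1·cosφ2·cosΔλ=-0.45743984; θ=atan2(y, x)=-121.8232° <0 so +360° → 238.1768° ≈ 238.2°

Leg 1: dist=15211.2 km, bearing=168.6°
Leg 2: dist=4755.0 km, bearing=357.9°
Leg 3: dist=14258.9 km, bearing=137.4°
Leg 4: dist=7873.9 km, bearing=343.1°
Leg 5: dist=15726.0 km, bearing=164.9°
Leg 6: dist=17366.8 km, bearing=349.2°
Leg 7: dist=6690.7 km, bearing=238.2°
Total: 81882.5 km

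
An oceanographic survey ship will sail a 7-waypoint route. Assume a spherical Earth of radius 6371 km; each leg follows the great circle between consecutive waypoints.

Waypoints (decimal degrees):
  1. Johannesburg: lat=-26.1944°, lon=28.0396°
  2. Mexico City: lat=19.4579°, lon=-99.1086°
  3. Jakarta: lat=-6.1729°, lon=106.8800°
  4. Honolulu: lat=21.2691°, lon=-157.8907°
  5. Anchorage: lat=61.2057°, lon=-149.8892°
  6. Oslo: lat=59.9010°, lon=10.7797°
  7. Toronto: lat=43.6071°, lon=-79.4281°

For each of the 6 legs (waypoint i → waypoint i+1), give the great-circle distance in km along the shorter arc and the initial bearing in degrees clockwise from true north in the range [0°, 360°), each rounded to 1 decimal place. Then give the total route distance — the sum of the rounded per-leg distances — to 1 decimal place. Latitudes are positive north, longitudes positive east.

Leg 1: dist=14582.6 km, bearing=273.6°
Leg 2: dist=16841.1 km, bearing=294.3°
Leg 3: dist=10796.0 km, bearing=69.3°
Leg 4: dist=4483.9 km, bearing=5.9°
Leg 5: dist=6446.8 km, bearing=11.3°
Leg 6: dist=5944.4 km, bearing=295.7°
Total: 59094.8 km

Leg 1: φ1=-0.4571785, φ2=0.3396044, Δφ=0.7967829, Δλ=-2.2191547 rad; a=sin²(Δφ/2)+cosφ1·cosφ2·sin²(Δλ/2)=0.8289781731; c=2·atan2(√a, √(1-a))=2.288898046; dist=6371·c=14582.569 ≈ 14582.6 km; running total=14582.6 km
Leg 1 bearing: y=sinΔλ·cosφ2=-0.75155240, x=cosφ1·sinφ2-sinφ1·cosφ2·cosΔλ=0.04756512; θ=atan2(y, x)=-86.3786° <0 so +360° → 273.6214° ≈ 273.6°
Leg 2: φ1=0.3396044, φ2=-0.1077374, Δφ=-0.4473418, Δλ=3.5951793 rad; a=sin²(Δφ/2)+cosφ1·cosφ2·sin²(Δλ/2)=0.9392241844; c=2·atan2(√a, √(1-a))=2.643401575; dist=6371·c=16841.111 ≈ 16841.1 km; running total=31423.7 km
Leg 2 bearing: y=sinΔλ·cosφ2=-0.43565164, x=cosφ1·sinφ2-sinφ1·cosφ2·cosΔλ=0.19630617; θ=atan2(y, x)=-65.7435° <0 so +360° → 294.2565° ≈ 294.3°
Leg 3: φ1=-0.1077374, φ2=0.3712158, Δφ=0.4789533, Δλ=-4.6211205 rad; a=sin²(Δφ/2)+cosφ1·cosφ2·sin²(Δλ/2)=0.5617237499; c=2·atan2(√a, √(1-a))=1.694559538; dist=6371·c=10796.039 ≈ 10796.0 km; running total=42219.7 km
Leg 3 bearing: y=sinΔλ·cosφ2=0.92800841, x=cosφ1·sinφ2-sinφ1·cosφ2·cosΔλ=0.35151260; θ=atan2(y, x)=69.2542° ≈ 69.3°
Leg 4: φ1=0.3712158, φ2=1.0682410, Δφ=0.6970252, Δλ=0.1396525 rad; a=sin²(Δφ/2)+cosφ1·cosφ2·sin²(Δλ/2)=0.1188073273; c=2·atan2(√a, √(1-a))=0.703805097; dist=6371·c=4483.942 ≈ 4483.9 km; running total=46703.6 km
Leg 4 bearing: y=sinΔλ·cosφ2=0.06704751, x=cosφ1·sinφ2-sinφ1·cosφ2·cosΔλ=0.64364060; θ=atan2(y, x)=5.9470° ≈ 5.9°
Leg 5: φ1=1.0682410, φ2=1.0454697, Δφ=-0.0227713, Δλ=2.8042013 rad; a=sin²(Δφ/2)+cosφ1·cosφ2·sin²(Δλ/2)=0.2348740457; c=2·atan2(√a, √(1-a))=1.011898671; dist=6371·c=6446.806 ≈ 6446.8 km; running total=53150.4 km
Leg 5 bearing: y=sinΔλ·cosφ2=0.16600841, x=cosφ1·sinφ2-sinφ1·cosφ2·cosΔλ=0.83142896; θ=atan2(y, x)=11.2916° ≈ 11.3°
Leg 6: φ1=1.0454697, φ2=0.7610875, Δφ=-0.2843822, Δλ=-1.5744231 rad; a=sin²(Δφ/2)+cosφ1·cosφ2·sin²(Δλ/2)=0.2023039918; c=2·atan2(√a, √(1-a))=0.933042841; dist=6371·c=5944.416 ≈ 5944.4 km; running total=59094.8 km
Leg 6 bearing: y=sinΔλ·cosφ2=-0.72408164, x=cosφ1·sinφ2-sinφ1·cosφ2·cosΔλ=0.34815820; θ=atan2(y, x)=-64.3205° <0 so +360° → 295.6795° ≈ 295.7°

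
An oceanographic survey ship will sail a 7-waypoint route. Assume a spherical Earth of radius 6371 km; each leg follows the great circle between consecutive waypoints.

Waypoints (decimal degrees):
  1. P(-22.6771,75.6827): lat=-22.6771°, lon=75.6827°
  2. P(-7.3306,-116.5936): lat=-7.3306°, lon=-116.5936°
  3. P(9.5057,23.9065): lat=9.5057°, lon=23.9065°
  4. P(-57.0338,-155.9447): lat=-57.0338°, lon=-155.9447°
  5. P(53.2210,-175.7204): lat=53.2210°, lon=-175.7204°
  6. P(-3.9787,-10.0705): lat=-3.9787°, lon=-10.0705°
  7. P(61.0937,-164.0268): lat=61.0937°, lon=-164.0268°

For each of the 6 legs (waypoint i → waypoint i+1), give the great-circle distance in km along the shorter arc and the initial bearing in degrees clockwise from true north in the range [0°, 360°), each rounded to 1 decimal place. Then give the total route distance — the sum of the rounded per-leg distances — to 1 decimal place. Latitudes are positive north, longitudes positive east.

Leg 1: dist=16420.8 km, bearing=156.8°
Leg 2: dist=15665.7 km, bearing=83.9°
Leg 3: dist=14730.2 km, bearing=180.1°
Leg 4: dist=12390.8 km, bearing=347.4°
Leg 5: dist=14384.5 km, bearing=18.7°
Leg 6: dist=13299.3 km, bearing=345.9°
Total: 86891.3 km

Leg 1: φ1=-0.3957901, φ2=-0.1279431, Δφ=0.2678470, Δλ=-3.3558545 rad; a=sin²(Δφ/2)+cosφ1·cosφ2·sin²(Δλ/2)=0.9225160051; c=2·atan2(√a, √(1-a))=2.577421355; dist=6371·c=16420.751 ≈ 16420.8 km; running total=16420.8 km
Leg 1 bearing: y=sinΔλ·cosφ2=0.21088831, x=cosφ1·sinφ2-sinφ1·cosφ2·cosΔλ=-0.49137259; θ=atan2(y, x)=156.7719° ≈ 156.8°
Leg 2: φ1=-0.1279431, φ2=0.1659058, Δφ=0.2938489, Δλ=2.4521893 rad; a=sin²(Δφ/2)+cosφ1·cosφ2·sin²(Δλ/2)=0.8879409832; c=2·atan2(√a, √(1-a))=2.458908221; dist=6371·c=15665.704 ≈ 15665.7 km; running total=32086.5 km
Leg 2 bearing: y=sinΔλ·cosφ2=0.62734301, x=cosφ1·sinφ2-sinφ1·cosφ2·cosΔλ=0.06669270; θ=atan2(y, x)=83.9317° ≈ 83.9°
Leg 3: φ1=0.1659058, φ2=-0.9954276, Δφ=-1.1613334, Δλ=-3.1389956 rad; a=sin²(Δφ/2)+cosφ1·cosφ2·sin²(Δλ/2)=0.8376133640; c=2·atan2(√a, √(1-a))=2.312068368; dist=6371·c=14730.188 ≈ 14730.2 km; running total=46816.7 km
Leg 3 bearing: y=sinΔλ·cosφ2=-0.00141317, x=cosφ1·sinφ2-sinφ1·cosφ2·cosΔλ=-0.73760889; θ=atan2(y, x)=-179.8902° <0 so +360° → 180.1098° ≈ 180.1°
Leg 4: φ1=-0.9954276, φ2=0.9288817, Δφ=1.9243093, Δλ=-0.3451511 rad; a=sin²(Δφ/2)+cosφ1·cosφ2·sin²(Δλ/2)=0.6827048276; c=2·atan2(√a, √(1-a))=1.944869181; dist=6371·c=12390.762 ≈ 12390.8 km; running total=59207.5 km
Leg 4 bearing: y=sinΔλ·cosφ2=-0.20257364, x=cosφ1·sinφ2-sinφ1·cosφ2·cosΔλ=0.90853712; θ=atan2(y, x)=-12.5695° <0 so +360° → 347.4305° ≈ 347.4°
Leg 5: φ1=0.9288817, φ2=-0.0694414, Δφ=-0.9983231, Δλ=2.8911362 rad; a=sin²(Δφ/2)+cosφ1·cosφ2·sin²(Δλ/2)=0.8171129151; c=2·atan2(√a, √(1-a))=2.257803113; dist=6371·c=14384.464 ≈ 14384.5 km; running total=73592.0 km
Leg 5 bearing: y=sinΔλ·cosφ2=0.24724890, x=cosφ1·sinφ2-sinφ1·cosφ2·cosΔλ=0.73254732; θ=atan2(y, x)=18.6505° ≈ 18.7°
Leg 6: φ1=-0.0694414, φ2=1.0662862, Δφ=1.1357276, Δλ=-2.6870443 rad; a=sin²(Δφ/2)+cosφ1·cosφ2·sin²(Δλ/2)=0.7469951861; c=2·atan2(√a, √(1-a))=2.087469572; dist=6371·c=13299.269 ≈ 13299.3 km; running total=86891.3 km
Leg 6 bearing: y=sinΔλ·cosφ2=-0.21223055, x=cosφ1·sinφ2-sinφ1·cosφ2·cosΔλ=0.84316766; θ=atan2(y, x)=-14.1282° <0 so +360° → 345.8718° ≈ 345.9°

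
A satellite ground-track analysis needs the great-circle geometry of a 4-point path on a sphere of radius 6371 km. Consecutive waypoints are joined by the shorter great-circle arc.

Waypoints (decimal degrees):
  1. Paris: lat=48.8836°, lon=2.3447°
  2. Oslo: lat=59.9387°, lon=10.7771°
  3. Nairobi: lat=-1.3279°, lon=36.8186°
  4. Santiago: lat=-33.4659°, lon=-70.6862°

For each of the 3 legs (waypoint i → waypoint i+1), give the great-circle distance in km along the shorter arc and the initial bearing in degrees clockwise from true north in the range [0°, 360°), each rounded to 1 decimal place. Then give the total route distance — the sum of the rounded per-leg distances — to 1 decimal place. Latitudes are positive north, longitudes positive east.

Leg 1: φ1=0.8531798, φ2=1.0461277, Δφ=0.1929479, Δλ=0.1471731 rad; a=sin²(Δφ/2)+cosφ1·cosφ2·sin²(Δλ/2)=0.0110588865; c=2·atan2(√a, √(1-a))=0.210712078; dist=6371·c=1342.447 ≈ 1342.4 km; running total=1342.4 km
Leg 1 bearing: y=sinΔλ·cosφ2=0.07345704, x=cosφ1·sinφ2-sinφ1·cosφ2·cosΔλ=0.19583261; θ=atan2(y, x)=20.5611° ≈ 20.6°
Leg 2: φ1=1.0461277, φ2=-0.0231762, Δφ=-1.0693039, Δλ=0.4545099 rad; a=sin²(Δφ/2)+cosφ1·cosφ2·sin²(Δλ/2)=0.2850537470; c=2·atan2(√a, √(1-a))=1.126422610; dist=6371·c=7176.438 ≈ 7176.4 km; running total=8518.8 km
Leg 2 bearing: y=sinΔλ·cosφ2=0.43890414, x=cosφ1·sinφ2-sinφ1·cosφ2·cosΔλ=-0.78902192; θ=atan2(y, x)=150.9144° ≈ 150.9°
Leg 3: φ1=-0.0231762, φ2=-0.5840901, Δφ=-0.5609139, Δλ=-1.8763127 rad; a=sin²(Δφ/2)+cosφ1·cosφ2·sin²(Δλ/2)=0.6190365670; c=2·atan2(√a, √(1-a))=1.811177785; dist=6371·c=11539.014 ≈ 11539.0 km; running total=20057.8 km
Leg 3 bearing: y=sinΔλ·cosφ2=-0.79558317, x=cosφ1·sinφ2-sinφ1·cosφ2·cosΔλ=-0.55710735; θ=atan2(y, x)=-125.0016° <0 so +360° → 234.9984° ≈ 235.0°

Leg 1: dist=1342.4 km, bearing=20.6°
Leg 2: dist=7176.4 km, bearing=150.9°
Leg 3: dist=11539.0 km, bearing=235.0°
Total: 20057.8 km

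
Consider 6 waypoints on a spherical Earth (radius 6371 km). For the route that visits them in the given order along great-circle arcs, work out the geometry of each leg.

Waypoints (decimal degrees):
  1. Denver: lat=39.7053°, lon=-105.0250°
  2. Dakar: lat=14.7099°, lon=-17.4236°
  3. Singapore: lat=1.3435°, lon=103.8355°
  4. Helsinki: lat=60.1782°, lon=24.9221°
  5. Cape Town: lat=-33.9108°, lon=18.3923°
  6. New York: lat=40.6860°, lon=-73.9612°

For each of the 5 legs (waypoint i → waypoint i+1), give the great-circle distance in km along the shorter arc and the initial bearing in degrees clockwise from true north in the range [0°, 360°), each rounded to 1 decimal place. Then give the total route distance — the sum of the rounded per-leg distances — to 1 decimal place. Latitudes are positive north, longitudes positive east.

Leg 1: dist=8767.8 km, bearing=80.1°
Leg 2: dist=13312.6 km, bearing=79.8°
Leg 3: dist=9267.2 km, bearing=330.6°
Leg 4: dist=10479.3 km, bearing=185.4°
Leg 5: dist=12556.8 km, bearing=304.7°
Total: 54383.7 km

Leg 1: φ1=0.6929882, φ2=0.2567362, Δφ=-0.4362520, Δλ=1.5289329 rad; a=sin²(Δφ/2)+cosφ1·cosφ2·sin²(Δλ/2)=0.4033201158; c=2·atan2(√a, √(1-a))=1.376210934; dist=6371·c=8767.840 ≈ 8767.8 km; running total=8767.8 km
Leg 1 bearing: y=sinΔλ·cosφ2=0.96637646, x=cosφ1·sinφ2-sinφ1·cosφ2·cosΔλ=0.16949494; θ=atan2(y, x)=80.0519° ≈ 80.1°
Leg 2: φ1=0.2567362, φ2=0.0234485, Δφ=-0.2332877, Δλ=2.1163705 rad; a=sin²(Δφ/2)+cosφ1·cosφ2·sin²(Δλ/2)=0.7479048120; c=2·atan2(√a, √(1-a))=2.089563194; dist=6371·c=13312.607 ≈ 13312.6 km; running total=22080.4 km
Leg 2 bearing: y=sinΔλ·cosφ2=0.85459447, x=cosφ1·sinφ2-sinφ1·cosφ2·cosΔλ=0.15440566; θ=atan2(y, x)=79.7585° ≈ 79.8°
Leg 3: φ1=0.0234485, φ2=1.0503077, Δφ=1.0268592, Δλ=-1.3772987 rad; a=sin²(Δφ/2)+cosφ1·cosφ2·sin²(Δλ/2)=0.4420284811; c=2·atan2(√a, √(1-a))=1.454591939; dist=6371·c=9267.205 ≈ 9267.2 km; running total=31347.6 km
Leg 3 bearing: y=sinΔλ·cosφ2=-0.48802324, x=cosφ1·sinφ2-sinφ1·cosφ2·cosΔλ=0.86509568; θ=atan2(y, x)=-29.4285° <0 so +360° → 330.5715° ≈ 330.6°
Leg 4: φ1=1.0503077, φ2=-0.5918551, Δφ=-1.6421628, Δλ=-0.1139665 rad; a=sin²(Δφ/2)+cosφ1·cosφ2·sin²(Δλ/2)=0.5369916514; c=2·atan2(√a, √(1-a))=1.644847288; dist=6371·c=10479.322 ≈ 10479.3 km; running total=41826.9 km
Leg 4 bearing: y=sinΔλ·cosφ2=-0.09437701, x=cosφ1·sinφ2-sinφ1·cosφ2·cosΔλ=-0.99278369; θ=atan2(y, x)=-174.5696° <0 so +360° → 185.4304° ≈ 185.4°
Leg 5: φ1=-0.5918551, φ2=0.7101047, Δφ=1.3019598, Δλ=-1.6118727 rad; a=sin²(Δφ/2)+cosφ1·cosφ2·sin²(Δλ/2)=0.6947729802; c=2·atan2(√a, √(1-a))=1.970934886; dist=6371·c=12556.826 ≈ 12556.8 km; running total=54383.7 km
Leg 5 bearing: y=sinΔλ·cosφ2=-0.75765402, x=cosφ1·sinφ2-sinφ1·cosφ2·cosΔλ=0.52365478; θ=atan2(y, x)=-55.3496° <0 so +360° → 304.6504° ≈ 304.7°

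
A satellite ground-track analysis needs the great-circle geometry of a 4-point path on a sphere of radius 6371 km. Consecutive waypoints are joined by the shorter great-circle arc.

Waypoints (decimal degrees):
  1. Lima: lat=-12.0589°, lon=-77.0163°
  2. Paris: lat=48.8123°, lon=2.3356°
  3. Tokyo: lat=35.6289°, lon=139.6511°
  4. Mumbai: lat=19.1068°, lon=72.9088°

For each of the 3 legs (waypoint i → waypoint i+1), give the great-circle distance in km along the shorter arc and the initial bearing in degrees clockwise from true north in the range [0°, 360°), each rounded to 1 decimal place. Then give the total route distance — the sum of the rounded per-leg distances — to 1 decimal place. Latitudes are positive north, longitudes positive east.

Leg 1: φ1=-0.2104675, φ2=0.8519354, Δφ=1.0624029, Δλ=1.3849519 rad; a=sin²(Δφ/2)+cosφ1·cosφ2·sin²(Δλ/2)=0.5191132553; c=2·atan2(√a, √(1-a))=1.609032153; dist=6371·c=10251.144 ≈ 10251.1 km; running total=10251.1 km
Leg 1 bearing: y=sinΔλ·cosφ2=0.64718845, x=cosφ1·sinφ2-sinφ1·cosφ2·cosΔλ=0.76137103; θ=atan2(y, x)=40.3655° ≈ 40.4°
Leg 2: φ1=0.8519354, φ2=0.6218416, Δφ=-0.2300937, Δλ=2.3966076 rad; a=sin²(Δφ/2)+cosφ1·cosφ2·sin²(Δλ/2)=0.4775384138; c=2·atan2(√a, √(1-a))=1.525858031; dist=6371·c=9721.242 ≈ 9721.2 km; running total=19972.3 km
Leg 2 bearing: y=sinΔλ·cosφ2=0.55105133, x=cosφ1·sinφ2-sinφ1·cosφ2·cosΔλ=0.83326127; θ=atan2(y, x)=33.4774° ≈ 33.5°
Leg 3: φ1=0.6218416, φ2=0.3334766, Δφ=-0.2883650, Δλ=-1.1648729 rad; a=sin²(Δφ/2)+cosφ1·cosφ2·sin²(Δλ/2)=0.2530248302; c=2·atan2(√a, √(1-a))=1.054169123; dist=6371·c=6716.111 ≈ 6716.1 km; running total=26688.4 km
Leg 3 bearing: y=sinΔλ·cosφ2=-0.86812493, x=cosφ1·sinφ2-sinφ1·cosφ2·cosΔλ=0.04870487; θ=atan2(y, x)=-86.7889° <0 so +360° → 273.2111° ≈ 273.2°

Leg 1: dist=10251.1 km, bearing=40.4°
Leg 2: dist=9721.2 km, bearing=33.5°
Leg 3: dist=6716.1 km, bearing=273.2°
Total: 26688.4 km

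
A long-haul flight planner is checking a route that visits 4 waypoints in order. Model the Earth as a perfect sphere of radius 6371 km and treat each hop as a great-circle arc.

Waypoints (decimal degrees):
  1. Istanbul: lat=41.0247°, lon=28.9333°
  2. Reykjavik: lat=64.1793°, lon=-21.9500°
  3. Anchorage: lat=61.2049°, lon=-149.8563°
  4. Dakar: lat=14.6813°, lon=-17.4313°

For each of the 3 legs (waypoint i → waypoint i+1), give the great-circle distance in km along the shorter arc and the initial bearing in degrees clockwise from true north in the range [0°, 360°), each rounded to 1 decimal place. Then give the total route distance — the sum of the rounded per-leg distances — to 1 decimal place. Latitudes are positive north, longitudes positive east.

Leg 1: φ1=0.7160161, φ2=1.1201401, Δφ=0.4041240, Δλ=-0.8880811 rad; a=sin²(Δφ/2)+cosφ1·cosφ2·sin²(Δλ/2)=0.1009183420; c=2·atan2(√a, √(1-a))=0.646556032; dist=6371·c=4119.208 ≈ 4119.2 km; running total=4119.2 km
Leg 1 bearing: y=sinΔλ·cosφ2=-0.33793185, x=cosφ1·sinφ2-sinφ1·cosφ2·cosΔλ=0.49873578; θ=atan2(y, x)=-34.1207° <0 so +360° → 325.8793° ≈ 325.9°
Leg 2: φ1=1.1201401, φ2=1.0682270, Δφ=-0.0519131, Δλ=-2.2323861 rad; a=sin²(Δφ/2)+cosφ1·cosφ2·sin²(Δλ/2)=0.1700197764; c=2·atan2(√a, √(1-a))=0.850030213; dist=6371·c=5415.542 ≈ 5415.5 km; running total=9534.7 km
Leg 2 bearing: y=sinΔλ·cosφ2=-0.38005248, x=cosφ1·sinφ2-sinφ1·cosφ2·cosΔλ=0.64808357; θ=atan2(y, x)=-30.3884° <0 so +360° → 329.6116° ≈ 329.6°
Leg 3: φ1=1.0682270, φ2=0.2562370, Δφ=-0.8119900, Δλ=2.3112523 rad; a=sin²(Δφ/2)+cosφ1·cosφ2·sin²(Δλ/2)=0.5461195998; c=2·atan2(√a, √(1-a))=1.663166826; dist=6371·c=10596.036 ≈ 10596.0 km; running total=20130.7 km
Leg 3 bearing: y=sinΔλ·cosφ2=0.71406048, x=cosφ1·sinφ2-sinφ1·cosφ2·cosΔλ=0.69398095; θ=atan2(y, x)=45.8170° ≈ 45.8°

Leg 1: dist=4119.2 km, bearing=325.9°
Leg 2: dist=5415.5 km, bearing=329.6°
Leg 3: dist=10596.0 km, bearing=45.8°
Total: 20130.7 km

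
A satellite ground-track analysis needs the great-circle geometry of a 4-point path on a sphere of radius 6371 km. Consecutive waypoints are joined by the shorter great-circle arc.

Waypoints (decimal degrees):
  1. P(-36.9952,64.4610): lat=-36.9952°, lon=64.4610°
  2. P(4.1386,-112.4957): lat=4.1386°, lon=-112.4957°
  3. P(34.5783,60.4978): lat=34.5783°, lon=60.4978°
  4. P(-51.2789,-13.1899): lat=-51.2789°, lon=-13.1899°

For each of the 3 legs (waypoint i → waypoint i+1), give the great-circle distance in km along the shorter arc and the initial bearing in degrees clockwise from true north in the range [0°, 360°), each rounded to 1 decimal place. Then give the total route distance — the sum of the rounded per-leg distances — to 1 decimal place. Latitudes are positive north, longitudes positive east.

Leg 1: dist=16348.4 km, bearing=185.6°
Leg 2: dist=15647.9 km, bearing=9.1°
Leg 3: dist=11936.3 km, bearing=219.0°
Total: 43932.6 km

Leg 1: φ1=-0.6456880, φ2=0.0722322, Δφ=0.7179202, Δλ=-3.0884770 rad; a=sin²(Δφ/2)+cosφ1·cosφ2·sin²(Δλ/2)=0.9194538061; c=2·atan2(√a, √(1-a))=2.566069378; dist=6371·c=16348.428 ≈ 16348.4 km; running total=16348.4 km
Leg 1 bearing: y=sinΔλ·cosφ2=-0.05295219, x=cosφ1·sinφ2-sinφ1·cosφ2·cosΔλ=-0.54169187; θ=atan2(y, x)=-174.4169° <0 so +360° → 185.5831° ≈ 185.6°
Leg 2: φ1=0.0722322, φ2=0.6035052, Δφ=0.5312730, Δλ=3.0193062 rad; a=sin²(Δφ/2)+cosφ1·cosφ2·sin²(Δλ/2)=0.8870567297; c=2·atan2(√a, √(1-a))=2.456109786; dist=6371·c=15647.875 ≈ 15647.9 km; running total=31996.3 km
Leg 2 bearing: y=sinΔλ·cosφ2=0.10043400, x=cosφ1·sinφ2-sinφ1·cosφ2·cosΔλ=0.62502909; θ=atan2(y, x)=9.1286° ≈ 9.1°
Leg 3: φ1=0.6035052, φ2=-0.8949856, Δφ=-1.4984908, Δλ=-1.2860930 rad; a=sin²(Δφ/2)+cosφ1·cosφ2·sin²(Δλ/2)=0.6490651567; c=2·atan2(√a, √(1-a))=1.873529619; dist=6371·c=11936.257 ≈ 11936.3 km; running total=43932.6 km
Leg 3 bearing: y=sinΔλ·cosφ2=-0.60034932, x=cosφ1·sinφ2-sinφ1·cosφ2·cosΔλ=-0.74209097; θ=atan2(y, x)=-141.0272° <0 so +360° → 218.9728° ≈ 219.0°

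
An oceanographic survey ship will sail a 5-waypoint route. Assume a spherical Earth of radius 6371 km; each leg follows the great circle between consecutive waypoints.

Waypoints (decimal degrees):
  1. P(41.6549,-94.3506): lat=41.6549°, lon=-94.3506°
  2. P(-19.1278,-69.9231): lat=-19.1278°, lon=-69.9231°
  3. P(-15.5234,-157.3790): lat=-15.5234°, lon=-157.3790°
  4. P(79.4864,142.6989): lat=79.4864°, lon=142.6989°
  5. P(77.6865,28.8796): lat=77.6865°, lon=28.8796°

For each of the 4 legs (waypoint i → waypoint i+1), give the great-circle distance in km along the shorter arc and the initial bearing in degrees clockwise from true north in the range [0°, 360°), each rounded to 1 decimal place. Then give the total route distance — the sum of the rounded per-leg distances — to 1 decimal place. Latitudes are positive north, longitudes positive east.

Leg 1: dist=7211.4 km, bearing=154.4°
Leg 2: dist=9189.1 km, bearing=256.1°
Leg 3: dist=11128.4 km, bearing=350.8°
Leg 4: dist=2125.2 km, bearing=323.4°
Total: 29654.1 km

Leg 1: φ1=0.7270152, φ2=-0.3338431, Δφ=-1.0608582, Δλ=0.4263403 rad; a=sin²(Δφ/2)+cosφ1·cosφ2·sin²(Δλ/2)=0.2875331002; c=2·atan2(√a, √(1-a))=1.131907574; dist=6371·c=7211.383 ≈ 7211.4 km; running total=7211.4 km
Leg 1 bearing: y=sinΔλ·cosφ2=0.39070987, x=cosφ1·sinφ2-sinφ1·cosφ2·cosΔλ=-0.81656418; θ=atan2(y, x)=154.4298° ≈ 154.4°
Leg 2: φ1=-0.3338431, φ2=-0.2709344, Δφ=0.0629086, Δλ=-1.5263934 rad; a=sin²(Δφ/2)+cosφ1·cosφ2·sin²(Δλ/2)=0.4359477667; c=2·atan2(√a, √(1-a))=1.442338865; dist=6371·c=9189.141 ≈ 9189.1 km; running total=16400.5 km
Leg 2 bearing: y=sinΔλ·cosφ2=-0.96257154, x=cosφ1·sinφ2-sinφ1·cosφ2·cosΔλ=-0.23884154; θ=atan2(y, x)=-103.9353° <0 so +360° → 256.0647° ≈ 256.1°
Leg 3: φ1=-0.2709344, φ2=1.3872994, Δφ=1.6582338, Δλ=5.2373474 rad; a=sin²(Δφ/2)+cosφ1·cosφ2·sin²(Δλ/2)=0.5875127684; c=2·atan2(√a, √(1-a))=1.746728032; dist=6371·c=11128.404 ≈ 11128.4 km; running total=27528.9 km
Leg 3 bearing: y=sinΔλ·cosφ2=-0.15789852, x=cosφ1·sinφ2-sinφ1·cosφ2·cosΔλ=0.97182000; θ=atan2(y, x)=-9.2286° <0 so +360° → 350.7714° ≈ 350.8°
Leg 4: φ1=1.3872994, φ2=1.3558852, Δφ=-0.0314142, Δλ=-1.9865215 rad; a=sin²(Δφ/2)+cosφ1·cosφ2·sin²(Δλ/2)=0.0275610678; c=2·atan2(√a, √(1-a))=0.333574946; dist=6371·c=2125.206 ≈ 2125.2 km; running total=29654.1 km
Leg 4 bearing: y=sinΔλ·cosφ2=-0.19509584, x=cosφ1·sinφ2-sinφ1·cosφ2·cosΔλ=0.26295139; θ=atan2(y, x)=-36.5734° <0 so +360° → 323.4266° ≈ 323.4°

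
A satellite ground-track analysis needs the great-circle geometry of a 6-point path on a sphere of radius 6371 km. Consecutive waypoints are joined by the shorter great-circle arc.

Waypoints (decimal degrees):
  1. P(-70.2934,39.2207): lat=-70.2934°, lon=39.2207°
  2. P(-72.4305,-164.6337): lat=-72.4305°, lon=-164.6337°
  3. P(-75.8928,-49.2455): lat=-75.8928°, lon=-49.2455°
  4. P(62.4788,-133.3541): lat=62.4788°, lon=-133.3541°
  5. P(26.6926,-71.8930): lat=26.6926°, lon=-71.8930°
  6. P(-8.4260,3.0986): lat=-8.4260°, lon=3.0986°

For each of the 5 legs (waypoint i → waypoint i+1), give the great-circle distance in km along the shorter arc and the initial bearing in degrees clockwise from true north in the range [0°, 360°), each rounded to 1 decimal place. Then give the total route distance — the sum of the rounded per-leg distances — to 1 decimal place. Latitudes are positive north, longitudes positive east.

Leg 1: dist=4052.6 km, bearing=168.1°
Leg 2: dist=2973.4 km, bearing=150.7°
Leg 3: dist=16462.7 km, bearing=299.7°
Leg 4: dist=5942.7 km, bearing=102.3°
Leg 5: dist=8964.1 km, bearing=104.4°
Total: 38395.5 km

Leg 1: φ1=-1.2268513, φ2=-1.2641507, Δφ=-0.0372994, Δλ=-3.5579305 rad; a=sin²(Δφ/2)+cosφ1·cosφ2·sin²(Δλ/2)=0.0977892930; c=2·atan2(√a, √(1-a))=0.636095455; dist=6371·c=4052.564 ≈ 4052.6 km; running total=4052.6 km
Leg 1 bearing: y=sinΔλ·cosφ2=0.12207735, x=cosφ1·sinφ2-sinφ1·cosφ2·cosΔλ=-0.58138052; θ=atan2(y, x)=168.1414° ≈ 168.1°
Leg 2: φ1=-1.2641507, φ2=-1.3245792, Δφ=-0.0604285, Δλ=2.0139040 rad; a=sin²(Δφ/2)+cosφ1·cosφ2·sin²(Δλ/2)=0.0534727394; c=2·atan2(√a, √(1-a))=0.466707633; dist=6371·c=2973.394 ≈ 2973.4 km; running total=7026.0 km
Leg 2 bearing: y=sinΔλ·cosφ2=0.22019766, x=cosφ1·sinφ2-sinφ1·cosφ2·cosΔλ=-0.39238580; θ=atan2(y, x)=150.6999° ≈ 150.7°
Leg 3: φ1=-1.3245792, φ2=1.0904608, Δφ=2.4150400, Δλ=-1.4679720 rad; a=sin²(Δφ/2)+cosφ1·cosφ2·sin²(Δλ/2)=0.9242669275; c=2·atan2(√a, √(1-a))=2.584004632; dist=6371·c=16462.694 ≈ 16462.7 km; running total=23488.7 km
Leg 3 bearing: y=sinΔλ·cosφ2=-0.45963620, x=cosφ1·sinφ2-sinφ1·cosφ2·cosΔλ=0.26215426; θ=atan2(y, x)=-60.3017° <0 so +360° → 299.6983° ≈ 299.7°
Leg 4: φ1=1.0904608, φ2=0.4658738, Δφ=-0.6245870, Δλ=1.0726986 rad; a=sin²(Δφ/2)+cosφ1·cosφ2·sin²(Δλ/2)=0.2021975759; c=2·atan2(√a, √(1-a))=0.932777913; dist=6371·c=5942.728 ≈ 5942.7 km; running total=29431.4 km
Leg 4 bearing: y=sinΔλ·cosφ2=0.78487144, x=cosφ1·sinφ2-sinφ1·cosφ2·cosΔλ=-0.17097276; θ=atan2(y, x)=102.2891° ≈ 102.3°
Leg 5: φ1=0.4658738, φ2=-0.1470614, Δφ=-0.6129352, Δλ=1.3088503 rad; a=sin²(Δφ/2)+cosφ1·cosφ2·sin²(Δλ/2)=0.4184784770; c=2·atan2(√a, √(1-a))=1.407022137; dist=6371·c=8964.138 ≈ 8964.1 km; running total=38395.5 km
Leg 5 bearing: y=sinΔλ·cosφ2=0.95546202, x=cosφ1·sinφ2-sinφ1·cosφ2·cosΔλ=-0.24598637; θ=atan2(y, x)=104.4374° ≈ 104.4°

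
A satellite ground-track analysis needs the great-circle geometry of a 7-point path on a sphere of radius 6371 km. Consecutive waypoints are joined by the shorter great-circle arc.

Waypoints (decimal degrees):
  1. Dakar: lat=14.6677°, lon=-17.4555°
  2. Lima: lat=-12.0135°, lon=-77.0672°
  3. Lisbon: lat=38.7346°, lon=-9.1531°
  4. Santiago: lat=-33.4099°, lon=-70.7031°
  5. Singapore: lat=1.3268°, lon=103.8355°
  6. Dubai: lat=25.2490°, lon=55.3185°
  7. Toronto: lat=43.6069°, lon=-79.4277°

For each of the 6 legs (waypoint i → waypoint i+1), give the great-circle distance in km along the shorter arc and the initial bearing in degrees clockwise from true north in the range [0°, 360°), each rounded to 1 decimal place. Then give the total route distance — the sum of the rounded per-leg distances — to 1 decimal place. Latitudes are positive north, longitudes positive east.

Leg 1: φ1=0.2559997, φ2=-0.2096751, Δφ=-0.4656748, Δλ=-1.0404204 rad; a=sin²(Δφ/2)+cosφ1·cosφ2·sin²(Δλ/2)=0.2870250522; c=2·atan2(√a, √(1-a))=1.130784798; dist=6371·c=7204.230 ≈ 7204.2 km; running total=7204.2 km
Leg 1 bearing: y=sinΔλ·cosφ2=-0.84372445, x=cosφ1·sinφ2-sinφ1·cosφ2·cosΔλ=-0.32664313; θ=atan2(y, x)=-111.1636° <0 so +360° → 248.8364° ≈ 248.8°
Leg 2: φ1=-0.2096751, φ2=0.6760463, Δφ=0.8857214, Δλ=1.1853247 rad; a=sin²(Δφ/2)+cosφ1·cosφ2·sin²(Δλ/2)=0.4216820813; c=2·atan2(√a, √(1-a))=1.413512808; dist=6371·c=9005.490 ≈ 9005.5 km; running total=16209.7 km
Leg 2 bearing: y=sinΔλ·cosφ2=0.72281335, x=cosφ1·sinφ2-sinφ1·cosφ2·cosΔλ=0.67305726; θ=atan2(y, x)=47.0415° ≈ 47.0°
Leg 3: φ1=0.6760463, φ2=-0.5831128, Δφ=-1.2591591, Δλ=-1.0742502 rad; a=sin²(Δφ/2)+cosφ1·cosφ2·sin²(Δλ/2)=0.5171653513; c=2·atan2(√a, √(1-a))=1.605133777; dist=6371·c=10226.307 ≈ 10226.3 km; running total=26436.0 km
Leg 3 bearing: y=sinΔλ·cosφ2=-0.73394230, x=cosφ1·sinφ2-sinφ1·cosφ2·cosΔλ=-0.67834365; θ=atan2(y, x)=-132.7456° <0 so +360° → 227.2544° ≈ 227.3°
Leg 4: φ1=-0.5831128, φ2=0.0231570, Δφ=0.6062698, Δλ=3.0462732 rad; a=sin²(Δφ/2)+cosφ1·cosφ2·sin²(Δλ/2)=0.9217451592; c=2·atan2(√a, √(1-a))=2.574544691; dist=6371·c=16402.424 ≈ 16402.4 km; running total=42838.4 km
Leg 4 bearing: y=sinΔλ·cosφ2=0.09514962, x=cosφ1·sinφ2-sinφ1·cosφ2·cosΔλ=-0.52864982; θ=atan2(y, x)=169.7968° ≈ 169.8°
Leg 5: φ1=0.0231570, φ2=0.4406782, Δφ=0.4175212, Δλ=-0.8467814 rad; a=sin²(Δφ/2)+cosφ1·cosφ2·sin²(Δλ/2)=0.1955848920; c=2·atan2(√a, √(1-a))=0.916211150; dist=6371·c=5837.181 ≈ 5837.2 km; running total=48675.6 km
Leg 5 bearing: y=sinΔλ·cosφ2=-0.67758022, x=cosφ1·sinφ2-sinφ1·cosφ2·cosΔλ=0.41256613; θ=atan2(y, x)=-58.6635° <0 so +360° → 301.3365° ≈ 301.3°
Leg 6: φ1=0.4406782, φ2=0.7610840, Δφ=0.3204058, Δλ=-2.3517648 rad; a=sin²(Δφ/2)+cosφ1·cosφ2·sin²(Δλ/2)=0.5834199276; c=2·atan2(√a, √(1-a))=1.738420054; dist=6371·c=11075.474 ≈ 11075.5 km; running total=59751.1 km
Leg 6 bearing: y=sinΔλ·cosφ2=-0.51427109, x=cosφ1·sinφ2-sinφ1·cosφ2·cosΔλ=0.84124296; θ=atan2(y, x)=-31.4384° <0 so +360° → 328.5616° ≈ 328.6°

Leg 1: dist=7204.2 km, bearing=248.8°
Leg 2: dist=9005.5 km, bearing=47.0°
Leg 3: dist=10226.3 km, bearing=227.3°
Leg 4: dist=16402.4 km, bearing=169.8°
Leg 5: dist=5837.2 km, bearing=301.3°
Leg 6: dist=11075.5 km, bearing=328.6°
Total: 59751.1 km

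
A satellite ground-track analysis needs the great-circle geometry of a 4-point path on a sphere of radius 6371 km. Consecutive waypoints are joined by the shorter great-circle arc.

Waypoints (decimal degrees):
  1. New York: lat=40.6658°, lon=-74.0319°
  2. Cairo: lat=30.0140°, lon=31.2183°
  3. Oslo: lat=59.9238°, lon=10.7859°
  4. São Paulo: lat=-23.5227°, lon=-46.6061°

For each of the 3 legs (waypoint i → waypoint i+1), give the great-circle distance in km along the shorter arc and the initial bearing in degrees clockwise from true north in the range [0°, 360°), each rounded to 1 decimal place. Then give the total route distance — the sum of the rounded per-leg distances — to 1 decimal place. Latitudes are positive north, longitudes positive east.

Leg 1: φ1=0.7097521, φ2=0.5238431, Δφ=-0.1859090, Δλ=1.8369625 rad; a=sin²(Δφ/2)+cosφ1·cosφ2·sin²(Δλ/2)=0.4234012116; c=2·atan2(√a, √(1-a))=1.416993086; dist=6371·c=9027.663 ≈ 9027.7 km; running total=9027.7 km
Leg 1 bearing: y=sinΔλ·cosφ2=0.83541164, x=cosφ1·sinφ2-sinφ1·cosφ2·cosΔλ=0.52784268; θ=atan2(y, x)=57.7139° ≈ 57.7°
Leg 2: φ1=0.5238431, φ2=1.0458676, Δφ=0.5220245, Δλ=-0.3566127 rad; a=sin²(Δφ/2)+cosφ1·cosφ2·sin²(Δλ/2)=0.0802452584; c=2·atan2(√a, √(1-a))=0.574416507; dist=6371·c=3659.608 ≈ 3659.6 km; running total=12687.3 km
Leg 2 bearing: y=sinΔλ·cosφ2=-0.17495293, x=cosφ1·sinφ2-sinφ1·cosφ2·cosΔλ=0.51440772; θ=atan2(y, x)=-18.7835° <0 so +360° → 341.2165° ≈ 341.2°
Leg 3: φ1=1.0458676, φ2=-0.4105486, Δφ=-1.4564162, Δλ=-1.0016794 rad; a=sin²(Δφ/2)+cosφ1·cosφ2·sin²(Δλ/2)=0.5488764668; c=2·atan2(√a, √(1-a))=1.668705616; dist=6371·c=10631.323 ≈ 10631.3 km; running total=23318.6 km
Leg 3 bearing: y=sinΔλ·cosφ2=-0.77237732, x=cosφ1·sinφ2-sinφ1·cosφ2·cosΔλ=-0.62759671; θ=atan2(y, x)=-129.0957° <0 so +360° → 230.9043° ≈ 230.9°

Leg 1: dist=9027.7 km, bearing=57.7°
Leg 2: dist=3659.6 km, bearing=341.2°
Leg 3: dist=10631.3 km, bearing=230.9°
Total: 23318.6 km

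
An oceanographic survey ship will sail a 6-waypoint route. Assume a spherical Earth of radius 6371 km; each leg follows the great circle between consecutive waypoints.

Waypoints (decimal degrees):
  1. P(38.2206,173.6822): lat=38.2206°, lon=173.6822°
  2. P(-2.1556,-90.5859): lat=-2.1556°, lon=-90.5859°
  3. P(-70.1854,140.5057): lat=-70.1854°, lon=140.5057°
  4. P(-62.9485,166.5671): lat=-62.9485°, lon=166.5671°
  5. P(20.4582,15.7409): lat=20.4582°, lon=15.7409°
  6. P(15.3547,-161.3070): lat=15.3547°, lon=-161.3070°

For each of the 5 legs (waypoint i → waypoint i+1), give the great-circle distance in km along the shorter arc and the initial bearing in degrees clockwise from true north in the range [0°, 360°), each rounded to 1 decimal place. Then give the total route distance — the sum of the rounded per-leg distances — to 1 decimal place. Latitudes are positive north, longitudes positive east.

Leg 1: dist=10656.5 km, bearing=88.1°
Leg 2: dist=11143.6 km, bearing=195.5°
Leg 3: dist=1388.1 km, bearing=67.6°
Leg 4: dist=14800.6 km, bearing=218.7°
Leg 5: dist=16019.8 km, bearing=355.1°
Total: 54008.6 km

Leg 1: φ1=0.6670753, φ2=-0.0376223, Δφ=-0.7046976, Δλ=-4.6123485 rad; a=sin²(Δφ/2)+cosφ1·cosφ2·sin²(Δλ/2)=0.5508399138; c=2·atan2(√a, √(1-a))=1.672652182; dist=6371·c=10656.467 ≈ 10656.5 km; running total=10656.5 km
Leg 1 bearing: y=sinΔλ·cosφ2=0.99429602, x=cosφ1·sinφ2-sinφ1·cosφ2·cosΔλ=0.03219683; θ=atan2(y, x)=88.1453° ≈ 88.1°
Leg 2: φ1=-0.0376223, φ2=-1.2249663, Δφ=-1.1873440, Δλ=4.0333093 rad; a=sin²(Δφ/2)+cosφ1·cosφ2·sin²(Δλ/2)=0.5886834739; c=2·atan2(√a, √(1-a))=1.749106657; dist=6371·c=11143.559 ≈ 11143.6 km; running total=21800.1 km
Leg 2 bearing: y=sinΔλ·cosφ2=-0.26377583, x=cosφ1·sinφ2-sinφ1·cosφ2·cosΔλ=-0.94813674; θ=atan2(y, x)=-164.4532° <0 so +360° → 195.5468° ≈ 195.5°
Leg 3: φ1=-1.2249663, φ2=-1.0986586, Δφ=0.1263077, Δλ=0.4548572 rad; a=sin²(Δφ/2)+cosφ1·cosφ2·sin²(Δλ/2)=0.0118205221; c=2·atan2(√a, √(1-a))=0.217875128; dist=6371·c=1388.082 ≈ 1388.1 km; running total=23188.2 km
Leg 3 bearing: y=sinΔλ·cosφ2=0.19980527, x=cosφ1·sinφ2-sinφ1·cosφ2·cosΔλ=0.08246845; θ=atan2(y, x)=67.5719° ≈ 67.6°
Leg 4: φ1=-1.0986586, φ2=0.3570629, Δφ=1.4557215, Δλ=-2.6324138 rad; a=sin²(Δφ/2)+cosφ1·cosφ2·sin²(Δλ/2)=0.8416690061; c=2·atan2(√a, √(1-a))=2.323121216; dist=6371·c=14800.605 ≈ 14800.6 km; running total=37988.8 km
Leg 4 bearing: y=sinΔλ·cosφ2=-0.45671506, x=cosφ1·sinφ2-sinφ1·cosφ2·cosΔλ=-0.56961436; θ=atan2(y, x)=-141.2775° <0 so +360° → 218.7225° ≈ 218.7°
Leg 5: φ1=0.3570629, φ2=0.2679901, Δφ=-0.0890729, Δλ=-3.0900688 rad; a=sin²(Δφ/2)+cosφ1·cosφ2·sin²(Δλ/2)=0.9048665594; c=2·atan2(√a, √(1-a))=2.514493490; dist=6371·c=16019.838 ≈ 16019.8 km; running total=54008.6 km
Leg 5 bearing: y=sinΔλ·cosφ2=-0.04966274, x=cosφ1·sinφ2-sinφ1·cosφ2·cosΔλ=0.58469299; θ=atan2(y, x)=-4.8549° <0 so +360° → 355.1451° ≈ 355.1°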